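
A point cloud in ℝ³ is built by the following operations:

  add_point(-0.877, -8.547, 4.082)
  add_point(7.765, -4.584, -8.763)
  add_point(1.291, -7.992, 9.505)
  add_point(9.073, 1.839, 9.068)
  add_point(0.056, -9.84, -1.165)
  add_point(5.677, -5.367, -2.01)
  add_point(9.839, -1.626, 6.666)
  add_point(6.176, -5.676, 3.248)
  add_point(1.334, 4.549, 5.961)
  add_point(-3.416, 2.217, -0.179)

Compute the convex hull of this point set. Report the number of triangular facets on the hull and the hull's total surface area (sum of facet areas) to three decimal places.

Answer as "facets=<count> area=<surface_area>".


9 of the 10 inputs are extreme points: [0, 1, 2, 3, 4, 6, 7, 8, 9].

Area of each hull facet:
  f1: (p1, p4, p9) → 74.3066
  f2: (p8, p2, p9) → 52.6766
  f3: (p8, p1, p9) → 62.9576
  f4: (p0, p4, p9) → 32.3552
  f5: (p0, p2, p9) → 32.8709
  f6: (p0, p2, p4) → 8.6306
  f7: (p7, p1, p4) → 48.7084
  f8: (p7, p2, p4) → 35.1282
  f9: (p7, p1, p6) → 36.0290
  f10: (p7, p2, p6) → 26.4725
  f11: (p3, p2, p6) → 23.2290
  f12: (p3, p8, p2) → 52.5925
  f13: (p3, p1, p6) → 25.1023
  f14: (p3, p8, p1) → 79.7418
Σ area = 590.801

Euler: V−E+F = 9−21+14 = 2.

facets=14 area=590.801


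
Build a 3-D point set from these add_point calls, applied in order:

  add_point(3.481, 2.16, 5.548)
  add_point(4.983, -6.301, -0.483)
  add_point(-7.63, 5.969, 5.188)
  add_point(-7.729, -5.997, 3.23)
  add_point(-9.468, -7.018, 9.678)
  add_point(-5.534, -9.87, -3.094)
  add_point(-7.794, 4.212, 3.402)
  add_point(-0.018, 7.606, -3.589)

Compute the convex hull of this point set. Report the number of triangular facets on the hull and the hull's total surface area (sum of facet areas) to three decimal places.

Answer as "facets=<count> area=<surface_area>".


8 of the 8 inputs are extreme points: [0, 1, 2, 3, 4, 5, 6, 7].

Per-facet area ½‖(b−a)×(c−a)‖:
  f1: (p5, p1, p4) → 77.9441
  f2: (p5, p7, p1) → 85.9688
  f3: (p0, p1, p4) → 84.4636
  f4: (p0, p7, p1) → 58.7486
  f5: (p3, p5, p4) → 16.4193
  f6: (p2, p0, p4) → 80.0020
  f7: (p2, p0, p7) → 57.7867
  f8: (p6, p5, p7) → 85.8098
  f9: (p6, p2, p7) → 13.5493
  f10: (p6, p3, p5) → 33.8141
  f11: (p6, p3, p4) → 34.1833
  f12: (p6, p2, p4) → 15.6809
Σ area = 644.370

Check V−E+F: 8 − 18 + 12 = 2.

facets=12 area=644.370


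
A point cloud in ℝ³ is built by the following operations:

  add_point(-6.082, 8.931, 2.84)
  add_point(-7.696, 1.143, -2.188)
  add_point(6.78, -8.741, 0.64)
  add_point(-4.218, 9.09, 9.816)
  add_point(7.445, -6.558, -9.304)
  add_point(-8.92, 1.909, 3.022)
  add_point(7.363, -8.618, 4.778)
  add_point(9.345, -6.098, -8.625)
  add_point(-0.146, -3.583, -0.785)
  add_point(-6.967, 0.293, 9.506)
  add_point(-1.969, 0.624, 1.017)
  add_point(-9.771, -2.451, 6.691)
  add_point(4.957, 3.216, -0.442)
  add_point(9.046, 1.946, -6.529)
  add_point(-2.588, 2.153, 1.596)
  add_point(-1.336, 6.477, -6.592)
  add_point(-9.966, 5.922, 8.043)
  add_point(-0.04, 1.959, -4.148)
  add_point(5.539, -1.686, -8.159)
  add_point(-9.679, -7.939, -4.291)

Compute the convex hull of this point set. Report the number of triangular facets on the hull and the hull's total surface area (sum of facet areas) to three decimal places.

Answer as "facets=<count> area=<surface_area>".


Hull vertices (15/20): indices [0, 1, 2, 3, 4, 6, 7, 9, 11, 12, 13, 15, 16, 18, 19].

Triangle areas on the boundary:
  f1: (p6, p19, p2) → 32.6990
  f2: (p6, p2, p7) → 10.0478
  f3: (p13, p15, p3) → 93.3138
  f4: (p13, p6, p7) → 57.1608
  f5: (p1, p19, p16) → 45.8278
  f6: (p1, p15, p19) → 36.5310
  f7: (p4, p15, p19) → 122.6409
  f8: (p4, p2, p7) → 10.3159
  f9: (p4, p19, p2) → 85.4529
  f10: (p4, p13, p7) → 8.3000
  f11: (p11, p19, p16) → 42.2786
  f12: (p11, p6, p19) → 108.8010
  f13: (p12, p6, p3) → 96.5758
  f14: (p12, p13, p3) → 14.6864
  f15: (p12, p13, p6) → 48.8320
  f16: (p0, p1, p16) → 33.6214
  f17: (p0, p1, p15) → 41.6466
  f18: (p0, p3, p16) → 21.5330
  f19: (p0, p15, p3) → 26.6541
  f20: (p18, p13, p15) → 28.3268
  f21: (p18, p4, p15) → 9.3342
  f22: (p18, p4, p13) → 12.6635
  f23: (p9, p6, p3) → 78.2295
  f24: (p9, p11, p6) → 42.2929
  f25: (p9, p3, p16) → 22.2211
  f26: (p9, p11, p16) → 15.7312
Σ area = 1145.718

Euler characteristic 15−39+26 = 2 ✓

facets=26 area=1145.718


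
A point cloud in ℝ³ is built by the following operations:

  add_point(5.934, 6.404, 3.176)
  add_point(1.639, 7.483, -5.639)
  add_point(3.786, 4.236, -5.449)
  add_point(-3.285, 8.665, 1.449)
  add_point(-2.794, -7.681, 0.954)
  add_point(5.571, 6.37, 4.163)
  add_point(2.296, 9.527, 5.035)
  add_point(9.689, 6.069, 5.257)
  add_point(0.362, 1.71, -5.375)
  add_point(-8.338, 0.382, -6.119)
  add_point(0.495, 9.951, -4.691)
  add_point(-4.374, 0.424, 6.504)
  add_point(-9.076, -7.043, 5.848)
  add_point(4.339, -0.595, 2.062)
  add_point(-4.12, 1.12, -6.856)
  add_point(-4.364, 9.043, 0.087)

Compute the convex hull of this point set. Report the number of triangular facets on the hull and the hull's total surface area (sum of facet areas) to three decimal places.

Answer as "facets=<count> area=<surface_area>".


Extreme-point indices: [1, 2, 3, 4, 6, 7, 8, 9, 10, 11, 12, 13, 14, 15] — 14 of 16 on the boundary.

Per-facet area ½‖(b−a)×(c−a)‖:
  f1: (p4, p7, p12) → 72.1672
  f2: (p9, p4, p12) → 48.1533
  f3: (p6, p10, p7) → 39.5199
  f4: (p15, p9, p12) → 80.1099
  f5: (p15, p9, p10) → 39.0704
  f6: (p15, p6, p10) → 28.1990
  f7: (p13, p4, p7) → 12.3461
  f8: (p13, p2, p7) → 40.7329
  f9: (p13, p2, p4) → 43.9007
  f10: (p1, p10, p7) → 19.5829
  f11: (p1, p2, p7) → 23.6882
  f12: (p14, p9, p4) → 25.5087
  f13: (p14, p1, p2) → 16.4025
  f14: (p14, p9, p10) → 18.4943
  f15: (p14, p1, p10) → 11.3803
  f16: (p11, p15, p12) → 36.7997
  f17: (p11, p7, p12) → 40.4781
  f18: (p11, p6, p7) → 45.6267
  f19: (p8, p2, p4) → 17.8759
  f20: (p8, p14, p4) → 27.4830
  f21: (p8, p14, p2) → 5.7015
  f22: (p3, p15, p6) → 2.7188
  f23: (p3, p11, p6) → 32.4471
  f24: (p3, p11, p15) → 7.4402
Σ area = 735.827

Euler: V−E+F = 14−36+24 = 2.

facets=24 area=735.827


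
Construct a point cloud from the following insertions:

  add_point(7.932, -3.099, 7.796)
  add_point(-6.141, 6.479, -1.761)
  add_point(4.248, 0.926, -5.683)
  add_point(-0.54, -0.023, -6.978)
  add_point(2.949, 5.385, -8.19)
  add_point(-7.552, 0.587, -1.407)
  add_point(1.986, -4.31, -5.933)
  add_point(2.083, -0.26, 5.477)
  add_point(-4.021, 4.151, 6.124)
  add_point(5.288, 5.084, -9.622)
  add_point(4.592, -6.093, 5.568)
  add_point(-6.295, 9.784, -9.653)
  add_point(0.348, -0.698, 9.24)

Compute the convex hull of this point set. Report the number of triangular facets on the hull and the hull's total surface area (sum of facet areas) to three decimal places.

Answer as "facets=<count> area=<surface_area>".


Hull vertices (9/13): indices [0, 1, 5, 6, 8, 9, 10, 11, 12].

Facet areas (half cross-product norm):
  f1: (p6, p11, p5) → 72.2170
  f2: (p8, p12, p5) → 30.8886
  f3: (p8, p12, p0) → 21.1961
  f4: (p9, p6, p0) → 79.0883
  f5: (p9, p6, p11) → 66.3008
  f6: (p9, p8, p0) → 122.8698
  f7: (p9, p8, p11) → 102.2489
  f8: (p10, p12, p5) → 51.8411
  f9: (p10, p6, p5) → 68.7827
  f10: (p10, p12, p0) → 18.8208
  f11: (p10, p6, p0) → 26.1130
  f12: (p1, p11, p5) → 23.5108
  f13: (p1, p8, p5) → 24.8617
  f14: (p1, p8, p11) → 9.2745
Σ area = 718.014

Check V−E+F: 9 − 21 + 14 = 2.

facets=14 area=718.014


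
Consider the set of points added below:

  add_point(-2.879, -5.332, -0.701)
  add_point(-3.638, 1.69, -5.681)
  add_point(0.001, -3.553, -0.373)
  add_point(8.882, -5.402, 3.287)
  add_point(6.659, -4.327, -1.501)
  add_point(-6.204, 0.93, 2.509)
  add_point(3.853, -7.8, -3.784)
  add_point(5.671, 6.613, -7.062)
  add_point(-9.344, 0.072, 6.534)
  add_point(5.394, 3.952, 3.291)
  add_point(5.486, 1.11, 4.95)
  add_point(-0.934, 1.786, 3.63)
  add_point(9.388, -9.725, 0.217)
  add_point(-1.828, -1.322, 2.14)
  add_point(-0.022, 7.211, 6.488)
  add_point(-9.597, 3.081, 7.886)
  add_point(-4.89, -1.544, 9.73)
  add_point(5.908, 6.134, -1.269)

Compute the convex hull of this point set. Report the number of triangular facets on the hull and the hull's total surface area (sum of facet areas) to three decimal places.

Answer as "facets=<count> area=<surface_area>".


facets=22 area=803.747

Points on the hull: [0, 1, 3, 6, 7, 8, 9, 10, 12, 14, 15, 16, 17] (13 of 18).

Area of each hull facet:
  f1: (p14, p7, p15) → 68.7600
  f2: (p1, p7, p15) → 71.4997
  f3: (p16, p14, p15) → 34.0937
  f4: (p6, p7, p12) → 50.5429
  f5: (p6, p1, p7) → 64.1845
  f6: (p17, p14, p7) → 18.8120
  f7: (p17, p9, p14) → 17.2509
  f8: (p3, p16, p12) → 35.6889
  f9: (p3, p17, p9) → 23.5970
  f10: (p3, p7, p12) → 41.6873
  f11: (p3, p17, p7) → 33.3225
  f12: (p0, p16, p12) → 71.9300
  f13: (p0, p6, p12) → 23.3792
  f14: (p0, p6, p1) → 33.5383
  f15: (p10, p9, p14) → 11.4447
  f16: (p10, p3, p9) → 9.4420
  f17: (p10, p16, p14) → 42.6750
  f18: (p10, p3, p16) → 42.2165
  f19: (p8, p16, p15) → 9.4175
  f20: (p8, p0, p16) → 30.9088
  f21: (p8, p1, p15) → 21.4878
  f22: (p8, p0, p1) → 47.8681
Σ area = 803.747

Euler: V−E+F = 13−33+22 = 2.


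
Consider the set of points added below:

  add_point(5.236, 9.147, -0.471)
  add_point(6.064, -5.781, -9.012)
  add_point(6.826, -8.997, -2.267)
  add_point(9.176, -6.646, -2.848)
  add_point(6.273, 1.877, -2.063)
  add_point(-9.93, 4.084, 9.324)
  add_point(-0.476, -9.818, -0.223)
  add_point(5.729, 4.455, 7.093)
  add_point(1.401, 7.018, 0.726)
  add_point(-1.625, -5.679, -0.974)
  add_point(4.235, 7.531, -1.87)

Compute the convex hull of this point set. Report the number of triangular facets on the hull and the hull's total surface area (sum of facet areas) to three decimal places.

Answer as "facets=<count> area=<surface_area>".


9 of the 11 inputs are extreme points: [0, 1, 2, 3, 5, 6, 7, 9, 10].

Area of each hull facet:
  f1: (p1, p0, p3) → 56.9586
  f2: (p7, p0, p5) → 70.3112
  f3: (p7, p0, p3) → 67.3297
  f4: (p7, p6, p5) → 129.0454
  f5: (p10, p0, p5) → 21.5942
  f6: (p10, p1, p5) → 136.5958
  f7: (p10, p1, p0) → 10.1177
  f8: (p9, p1, p5) → 53.9853
  f9: (p9, p6, p5) → 28.9754
  f10: (p9, p6, p1) → 24.2003
  f11: (p2, p1, p3) → 11.7108
  f12: (p2, p6, p1) → 28.1243
  f13: (p2, p7, p3) → 25.0725
  f14: (p2, p7, p6) → 62.1161
Σ area = 726.137

Euler: V−E+F = 9−21+14 = 2.

facets=14 area=726.137


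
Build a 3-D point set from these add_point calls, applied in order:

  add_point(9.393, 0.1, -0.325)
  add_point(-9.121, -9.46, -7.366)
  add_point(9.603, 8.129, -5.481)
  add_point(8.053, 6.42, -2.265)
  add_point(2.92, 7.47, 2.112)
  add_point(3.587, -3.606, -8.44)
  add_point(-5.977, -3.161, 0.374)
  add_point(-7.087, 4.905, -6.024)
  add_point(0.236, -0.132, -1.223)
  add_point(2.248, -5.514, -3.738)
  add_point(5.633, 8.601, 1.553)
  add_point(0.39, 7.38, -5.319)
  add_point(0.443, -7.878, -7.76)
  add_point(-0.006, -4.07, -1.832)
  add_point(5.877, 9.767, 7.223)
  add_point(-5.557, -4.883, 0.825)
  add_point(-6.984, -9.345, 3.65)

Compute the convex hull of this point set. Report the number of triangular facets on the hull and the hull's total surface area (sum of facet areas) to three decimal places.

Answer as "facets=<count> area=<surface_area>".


Extreme-point indices: [0, 1, 2, 5, 7, 11, 12, 14, 16] — 9 of 17 on the boundary.

Per-facet area ½‖(b−a)×(c−a)‖:
  f1: (p7, p5, p1) → 86.6479
  f2: (p7, p5, p2) → 91.2081
  f3: (p7, p16, p1) → 81.0901
  f4: (p7, p16, p14) → 162.2538
  f5: (p0, p16, p14) → 123.2275
  f6: (p0, p5, p2) → 50.5038
  f7: (p0, p14, p2) → 57.8525
  f8: (p11, p14, p2) → 59.1044
  f9: (p11, p7, p2) → 9.4361
  f10: (p11, p7, p14) → 47.3382
  f11: (p12, p0, p5) → 24.6163
  f12: (p12, p0, p16) → 96.5323
  f13: (p12, p5, p1) → 18.1364
  f14: (p12, p16, p1) → 53.8255
Σ area = 961.773

Euler characteristic 9−21+14 = 2 ✓

facets=14 area=961.773


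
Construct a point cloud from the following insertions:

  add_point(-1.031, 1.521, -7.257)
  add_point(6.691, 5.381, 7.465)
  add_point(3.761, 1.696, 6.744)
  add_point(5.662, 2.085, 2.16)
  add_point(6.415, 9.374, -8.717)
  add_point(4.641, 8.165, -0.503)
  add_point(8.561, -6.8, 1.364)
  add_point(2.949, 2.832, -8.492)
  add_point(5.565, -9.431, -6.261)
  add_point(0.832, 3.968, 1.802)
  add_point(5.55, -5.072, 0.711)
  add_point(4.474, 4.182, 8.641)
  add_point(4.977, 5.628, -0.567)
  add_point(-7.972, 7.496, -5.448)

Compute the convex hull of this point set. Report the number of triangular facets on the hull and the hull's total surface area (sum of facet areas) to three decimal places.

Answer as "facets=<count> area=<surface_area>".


Hull vertices (11/14): indices [0, 1, 2, 4, 5, 6, 7, 8, 10, 11, 13].

Per-facet area ½‖(b−a)×(c−a)‖:
  f1: (p8, p4, p6) → 79.9589
  f2: (p2, p11, p13) → 27.3852
  f3: (p2, p11, p6) → 11.1653
  f4: (p5, p4, p13) → 56.9159
  f5: (p7, p4, p13) → 45.2233
  f6: (p7, p8, p4) → 30.6740
  f7: (p10, p8, p6) → 14.4440
  f8: (p10, p2, p6) → 14.9415
  f9: (p10, p8, p13) → 79.7824
  f10: (p10, p2, p13) → 82.3825
  f11: (p1, p5, p4) → 17.2449
  f12: (p1, p4, p6) → 111.9019
  f13: (p1, p11, p6) → 19.0525
  f14: (p1, p11, p13) → 26.3109
  f15: (p1, p5, p13) → 49.6524
  f16: (p0, p8, p13) → 24.2845
  f17: (p0, p7, p13) → 17.1615
  f18: (p0, p7, p8) → 27.4983
Σ area = 735.980

Euler: V−E+F = 11−27+18 = 2.

facets=18 area=735.980


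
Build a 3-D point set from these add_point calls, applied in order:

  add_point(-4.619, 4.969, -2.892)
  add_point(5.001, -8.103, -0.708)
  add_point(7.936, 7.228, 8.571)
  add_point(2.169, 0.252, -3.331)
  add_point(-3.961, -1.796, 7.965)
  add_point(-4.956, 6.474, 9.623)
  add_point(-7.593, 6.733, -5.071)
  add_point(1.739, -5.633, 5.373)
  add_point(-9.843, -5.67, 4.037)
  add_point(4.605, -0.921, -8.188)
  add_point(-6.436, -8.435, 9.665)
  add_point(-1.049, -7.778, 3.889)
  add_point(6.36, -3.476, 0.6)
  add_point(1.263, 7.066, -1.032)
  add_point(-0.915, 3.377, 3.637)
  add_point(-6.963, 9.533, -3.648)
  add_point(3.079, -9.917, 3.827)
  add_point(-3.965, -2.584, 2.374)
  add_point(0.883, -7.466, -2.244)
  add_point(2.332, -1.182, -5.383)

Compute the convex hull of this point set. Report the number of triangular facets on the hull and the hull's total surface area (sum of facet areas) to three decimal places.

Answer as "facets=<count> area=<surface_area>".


facets=20 area=1043.080

12 of the 20 inputs are extreme points: [1, 2, 5, 6, 8, 9, 10, 12, 13, 15, 16, 18].

Triangle areas on the boundary:
  f1: (p10, p16, p2) → 103.7728
  f2: (p18, p10, p8) → 44.7060
  f3: (p18, p10, p16) → 38.4974
  f4: (p12, p16, p2) → 47.3687
  f5: (p12, p9, p2) → 58.3422
  f6: (p6, p15, p8) → 22.0471
  f7: (p6, p15, p9) → 21.7782
  f8: (p6, p18, p8) → 93.0822
  f9: (p6, p18, p9) → 70.3307
  f10: (p13, p9, p2) → 61.1967
  f11: (p13, p15, p2) → 34.2237
  f12: (p13, p15, p9) → 48.3684
  f13: (p1, p18, p16) → 11.6549
  f14: (p1, p18, p9) → 21.2769
  f15: (p1, p12, p16) → 12.8658
  f16: (p1, p12, p9) → 23.2584
  f17: (p5, p10, p2) → 95.8668
  f18: (p5, p15, p2) → 89.0528
  f19: (p5, p10, p8) → 50.2629
  f20: (p5, p15, p8) → 95.1278
Σ area = 1043.080

Check V−E+F: 12 − 30 + 20 = 2.


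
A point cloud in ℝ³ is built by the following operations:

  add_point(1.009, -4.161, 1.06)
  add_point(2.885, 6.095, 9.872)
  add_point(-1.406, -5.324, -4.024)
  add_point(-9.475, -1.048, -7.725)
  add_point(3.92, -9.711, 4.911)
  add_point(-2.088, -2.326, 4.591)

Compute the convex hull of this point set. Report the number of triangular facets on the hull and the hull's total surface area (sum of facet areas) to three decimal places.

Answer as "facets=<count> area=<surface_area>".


Points on the hull: [0, 1, 2, 3, 4, 5] (6 of 6).

Area of each hull facet:
  f1: (p0, p1, p4) → 49.4368
  f2: (p2, p4, p3) → 29.0957
  f3: (p2, p0, p4) → 18.5813
  f4: (p2, p1, p3) → 89.1767
  f5: (p2, p0, p1) → 24.5107
  f6: (p5, p4, p3) → 62.3028
  f7: (p5, p1, p3) → 65.9489
  f8: (p5, p1, p4) → 50.6737
Σ area = 389.727

Euler characteristic 6−12+8 = 2 ✓

facets=8 area=389.727


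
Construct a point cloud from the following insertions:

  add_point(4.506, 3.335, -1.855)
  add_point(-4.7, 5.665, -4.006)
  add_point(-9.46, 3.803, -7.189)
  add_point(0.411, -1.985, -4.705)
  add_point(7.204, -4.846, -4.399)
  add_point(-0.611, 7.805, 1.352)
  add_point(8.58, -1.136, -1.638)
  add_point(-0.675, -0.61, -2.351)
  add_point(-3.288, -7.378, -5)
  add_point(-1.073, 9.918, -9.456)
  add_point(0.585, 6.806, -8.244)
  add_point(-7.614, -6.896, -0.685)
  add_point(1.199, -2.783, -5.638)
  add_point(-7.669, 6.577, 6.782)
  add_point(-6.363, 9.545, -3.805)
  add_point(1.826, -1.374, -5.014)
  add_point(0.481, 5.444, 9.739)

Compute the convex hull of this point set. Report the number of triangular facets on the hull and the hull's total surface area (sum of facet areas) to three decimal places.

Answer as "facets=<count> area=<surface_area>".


facets=18 area=872.732

11 of the 17 inputs are extreme points: [0, 2, 4, 5, 6, 8, 9, 11, 13, 14, 16].

Triangle areas on the boundary:
  f1: (p11, p8, p2) → 38.0610
  f2: (p9, p8, p2) → 67.9823
  f3: (p13, p11, p2) → 84.9292
  f4: (p13, p11, p16) → 67.2674
  f5: (p4, p9, p6) → 39.9974
  f6: (p4, p9, p8) → 91.8002
  f7: (p4, p11, p8) → 25.7938
  f8: (p4, p16, p6) → 29.7998
  f9: (p4, p11, p16) → 128.6550
  f10: (p0, p16, p6) → 35.8380
  f11: (p0, p9, p6) → 22.0726
  f12: (p14, p13, p16) → 46.8923
  f13: (p14, p9, p2) → 28.4760
  f14: (p14, p13, p2) → 40.0148
  f15: (p5, p14, p16) → 22.1243
  f16: (p5, p14, p9) → 30.6824
  f17: (p5, p0, p16) → 32.5463
  f18: (p5, p0, p9) → 39.7991
Σ area = 872.732

Euler characteristic 11−27+18 = 2 ✓


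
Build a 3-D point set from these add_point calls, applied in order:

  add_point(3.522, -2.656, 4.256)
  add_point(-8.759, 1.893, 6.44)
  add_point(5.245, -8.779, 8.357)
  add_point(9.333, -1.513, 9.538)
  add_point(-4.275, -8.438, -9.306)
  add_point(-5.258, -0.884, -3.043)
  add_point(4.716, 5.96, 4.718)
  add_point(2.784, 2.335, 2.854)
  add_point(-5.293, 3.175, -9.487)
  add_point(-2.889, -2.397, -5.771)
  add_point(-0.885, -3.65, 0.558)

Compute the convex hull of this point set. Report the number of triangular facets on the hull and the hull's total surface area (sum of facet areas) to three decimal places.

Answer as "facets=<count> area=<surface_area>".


Hull vertices (6/11): indices [1, 2, 3, 4, 6, 8].

Per-facet area ½‖(b−a)×(c−a)‖:
  f1: (p2, p3, p1) → 74.0188
  f2: (p4, p2, p1) → 155.8434
  f3: (p4, p8, p1) → 95.0461
  f4: (p4, p2, p3) → 79.4837
  f5: (p4, p8, p3) → 137.8131
  f6: (p6, p3, p1) → 70.0612
  f7: (p6, p8, p1) → 108.9251
  f8: (p6, p8, p3) → 74.6375
Σ area = 795.829

Euler characteristic 6−12+8 = 2 ✓

facets=8 area=795.829


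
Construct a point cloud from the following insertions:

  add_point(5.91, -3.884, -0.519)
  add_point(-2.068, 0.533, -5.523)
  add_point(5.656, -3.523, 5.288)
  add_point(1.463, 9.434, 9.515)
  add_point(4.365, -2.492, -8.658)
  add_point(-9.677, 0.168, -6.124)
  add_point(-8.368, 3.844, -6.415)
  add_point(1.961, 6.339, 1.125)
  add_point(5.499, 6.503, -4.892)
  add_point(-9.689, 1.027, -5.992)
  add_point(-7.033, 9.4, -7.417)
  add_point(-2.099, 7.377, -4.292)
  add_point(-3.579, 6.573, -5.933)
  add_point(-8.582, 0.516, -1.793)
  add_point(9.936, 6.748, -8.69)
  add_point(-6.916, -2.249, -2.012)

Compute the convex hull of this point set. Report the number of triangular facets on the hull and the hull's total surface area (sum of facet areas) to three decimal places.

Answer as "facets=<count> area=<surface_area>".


facets=16 area=888.625

Points on the hull: [0, 2, 3, 4, 5, 9, 10, 13, 14, 15] (10 of 16).

Area of each hull facet:
  f1: (p10, p3, p14) → 151.1875
  f2: (p4, p0, p14) → 45.2625
  f3: (p4, p10, p14) → 86.0505
  f4: (p2, p0, p14) → 34.1169
  f5: (p2, p3, p14) → 124.2592
  f6: (p5, p10, p9) → 1.6741
  f7: (p5, p4, p10) → 69.8742
  f8: (p13, p5, p9) → 1.8995
  f9: (p13, p10, p9) → 19.1076
  f10: (p13, p10, p3) → 91.9936
  f11: (p15, p13, p5) → 7.2488
  f12: (p15, p2, p0) → 37.8234
  f13: (p15, p2, p3) → 102.2638
  f14: (p15, p13, p3) → 27.9258
  f15: (p15, p4, p0) → 51.9187
  f16: (p15, p5, p4) → 36.0185
Σ area = 888.625

Check V−E+F: 10 − 24 + 16 = 2.


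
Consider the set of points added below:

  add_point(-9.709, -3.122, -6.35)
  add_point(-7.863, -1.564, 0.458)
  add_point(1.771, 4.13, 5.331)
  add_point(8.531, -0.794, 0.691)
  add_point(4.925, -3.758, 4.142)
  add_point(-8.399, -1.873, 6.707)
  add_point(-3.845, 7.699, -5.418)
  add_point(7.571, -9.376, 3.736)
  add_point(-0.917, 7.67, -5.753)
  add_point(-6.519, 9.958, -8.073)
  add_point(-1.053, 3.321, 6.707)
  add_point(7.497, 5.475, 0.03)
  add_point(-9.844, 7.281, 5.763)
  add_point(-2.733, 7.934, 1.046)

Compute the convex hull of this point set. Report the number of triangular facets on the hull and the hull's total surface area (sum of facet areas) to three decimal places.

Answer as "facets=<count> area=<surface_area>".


facets=18 area=905.055

Points on the hull: [0, 2, 3, 5, 7, 8, 9, 10, 11, 12, 13] (11 of 14).

Area of each hull facet:
  f1: (p0, p9, p12) → 91.9245
  f2: (p0, p7, p3) → 89.7890
  f3: (p5, p0, p12) → 61.3807
  f4: (p5, p0, p7) → 117.1428
  f5: (p11, p7, p3) → 10.1991
  f6: (p11, p2, p7) → 57.3432
  f7: (p10, p2, p7) → 23.6736
  f8: (p10, p5, p7) → 70.3144
  f9: (p10, p2, p12) → 11.9852
  f10: (p10, p5, p12) → 37.6158
  f11: (p8, p11, p3) → 30.6570
  f12: (p8, p11, p9) → 8.3726
  f13: (p8, p0, p3) → 99.0915
  f14: (p8, p0, p9) → 43.2433
  f15: (p13, p2, p12) → 30.8359
  f16: (p13, p11, p2) → 28.8363
  f17: (p13, p9, p12) → 42.2411
  f18: (p13, p11, p9) → 50.4087
Σ area = 905.055

Check V−E+F: 11 − 27 + 18 = 2.


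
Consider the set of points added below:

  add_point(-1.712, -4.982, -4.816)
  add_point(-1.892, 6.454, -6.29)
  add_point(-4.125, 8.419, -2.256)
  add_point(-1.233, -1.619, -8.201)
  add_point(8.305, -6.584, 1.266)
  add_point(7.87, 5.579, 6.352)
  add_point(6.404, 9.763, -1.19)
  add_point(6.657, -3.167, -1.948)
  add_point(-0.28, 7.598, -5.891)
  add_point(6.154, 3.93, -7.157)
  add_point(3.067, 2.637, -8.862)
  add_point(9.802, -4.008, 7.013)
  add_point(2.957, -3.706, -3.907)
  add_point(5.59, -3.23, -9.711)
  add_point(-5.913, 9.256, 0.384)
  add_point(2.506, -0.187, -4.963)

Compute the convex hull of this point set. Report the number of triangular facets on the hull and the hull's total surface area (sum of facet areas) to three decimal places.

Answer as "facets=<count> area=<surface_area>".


facets=22 area=744.938

Points on the hull: [0, 1, 2, 3, 4, 5, 6, 8, 9, 10, 11, 13, 14] (13 of 16).

Facet areas (half cross-product norm):
  f1: (p0, p11, p14) → 129.3480
  f2: (p5, p11, p14) → 68.2654
  f3: (p5, p6, p14) → 54.3232
  f4: (p5, p6, p11) → 35.5542
  f5: (p8, p6, p14) → 36.2528
  f6: (p4, p13, p11) → 24.5268
  f7: (p4, p0, p11) → 30.6705
  f8: (p4, p0, p13) → 48.9773
  f9: (p9, p8, p6) → 28.2258
  f10: (p9, p6, p11) → 66.6679
  f11: (p9, p13, p11) → 62.7621
  f12: (p10, p9, p13) → 12.0837
  f13: (p10, p9, p8) → 12.5349
  f14: (p10, p1, p8) → 6.6967
  f15: (p2, p8, p14) → 2.0714
  f16: (p2, p1, p14) → 1.3893
  f17: (p2, p1, p8) → 5.0519
  f18: (p3, p0, p13) → 17.1315
  f19: (p3, p10, p13) → 18.3957
  f20: (p3, p10, p1) → 20.3078
  f21: (p3, p0, p14) → 34.9667
  f22: (p3, p1, p14) → 28.7346
Σ area = 744.938

Euler characteristic 13−33+22 = 2 ✓


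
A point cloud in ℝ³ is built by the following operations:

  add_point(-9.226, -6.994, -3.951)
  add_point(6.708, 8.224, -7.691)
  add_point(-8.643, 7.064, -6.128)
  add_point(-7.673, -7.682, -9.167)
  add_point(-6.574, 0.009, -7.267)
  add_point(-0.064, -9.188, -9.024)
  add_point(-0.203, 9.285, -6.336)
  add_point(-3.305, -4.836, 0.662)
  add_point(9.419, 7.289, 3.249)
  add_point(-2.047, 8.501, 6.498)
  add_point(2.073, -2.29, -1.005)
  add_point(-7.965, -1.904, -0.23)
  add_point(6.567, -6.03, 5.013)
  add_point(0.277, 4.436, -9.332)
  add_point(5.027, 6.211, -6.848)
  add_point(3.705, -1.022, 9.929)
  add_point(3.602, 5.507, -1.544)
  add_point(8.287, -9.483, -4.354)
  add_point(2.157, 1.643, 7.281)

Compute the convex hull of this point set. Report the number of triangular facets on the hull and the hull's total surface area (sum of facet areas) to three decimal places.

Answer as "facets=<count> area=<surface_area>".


Hull vertices (13/19): indices [0, 1, 2, 3, 5, 6, 8, 9, 11, 12, 13, 15, 17].

Area of each hull facet:
  f1: (p1, p17, p8) → 98.1819
  f2: (p12, p17, p8) → 68.4754
  f3: (p12, p15, p8) → 45.6850
  f4: (p12, p17, p0) → 87.0656
  f5: (p12, p15, p0) → 68.8862
  f6: (p11, p15, p0) → 40.8653
  f7: (p5, p3, p13) → 52.1083
  f8: (p5, p1, p17) → 84.8887
  f9: (p5, p1, p13) → 44.7540
  f10: (p5, p17, p0) → 43.6823
  f11: (p5, p3, p0) → 20.3992
  f12: (p9, p15, p8) → 61.3351
  f13: (p9, p11, p15) → 77.1305
  f14: (p6, p1, p8) → 40.1991
  f15: (p6, p9, p8) → 71.3807
  f16: (p6, p1, p13) → 19.3833
  f17: (p2, p6, p13) → 24.7809
  f18: (p2, p3, p13) → 68.4735
  f19: (p2, p6, p9) → 55.8114
  f20: (p2, p3, p0) → 39.0292
  f21: (p2, p9, p11) → 69.5488
  f22: (p2, p11, p0) → 32.6358
Σ area = 1214.700

Euler: V−E+F = 13−33+22 = 2.

facets=22 area=1214.700


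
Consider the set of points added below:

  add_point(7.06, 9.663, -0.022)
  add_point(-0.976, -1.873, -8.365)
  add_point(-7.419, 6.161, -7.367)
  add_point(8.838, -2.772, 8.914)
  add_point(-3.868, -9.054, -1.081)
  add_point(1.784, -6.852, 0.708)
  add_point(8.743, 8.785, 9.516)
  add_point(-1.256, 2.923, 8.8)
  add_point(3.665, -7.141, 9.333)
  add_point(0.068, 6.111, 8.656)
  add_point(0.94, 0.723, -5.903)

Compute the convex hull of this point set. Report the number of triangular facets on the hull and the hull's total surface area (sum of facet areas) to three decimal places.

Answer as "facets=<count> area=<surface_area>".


facets=16 area=916.809

Points on the hull: [0, 1, 2, 3, 4, 5, 6, 7, 8, 9] (10 of 11).

Area of each hull facet:
  f1: (p1, p4, p2) → 52.6428
  f2: (p0, p1, p2) → 80.9130
  f3: (p0, p1, p3) → 123.0150
  f4: (p7, p4, p2) → 120.4415
  f5: (p5, p1, p3) → 49.8146
  f6: (p5, p1, p4) → 32.2219
  f7: (p8, p7, p4) → 71.9262
  f8: (p8, p5, p3) → 29.8616
  f9: (p8, p5, p4) → 24.8677
  f10: (p6, p0, p3) → 56.2280
  f11: (p6, p8, p3) → 30.3696
  f12: (p6, p8, p7) → 64.9504
  f13: (p6, p0, p2) → 66.6045
  f14: (p9, p7, p2) → 30.3249
  f15: (p9, p6, p2) → 70.4097
  f16: (p9, p6, p7) → 12.2172
Σ area = 916.809

Check V−E+F: 10 − 24 + 16 = 2.


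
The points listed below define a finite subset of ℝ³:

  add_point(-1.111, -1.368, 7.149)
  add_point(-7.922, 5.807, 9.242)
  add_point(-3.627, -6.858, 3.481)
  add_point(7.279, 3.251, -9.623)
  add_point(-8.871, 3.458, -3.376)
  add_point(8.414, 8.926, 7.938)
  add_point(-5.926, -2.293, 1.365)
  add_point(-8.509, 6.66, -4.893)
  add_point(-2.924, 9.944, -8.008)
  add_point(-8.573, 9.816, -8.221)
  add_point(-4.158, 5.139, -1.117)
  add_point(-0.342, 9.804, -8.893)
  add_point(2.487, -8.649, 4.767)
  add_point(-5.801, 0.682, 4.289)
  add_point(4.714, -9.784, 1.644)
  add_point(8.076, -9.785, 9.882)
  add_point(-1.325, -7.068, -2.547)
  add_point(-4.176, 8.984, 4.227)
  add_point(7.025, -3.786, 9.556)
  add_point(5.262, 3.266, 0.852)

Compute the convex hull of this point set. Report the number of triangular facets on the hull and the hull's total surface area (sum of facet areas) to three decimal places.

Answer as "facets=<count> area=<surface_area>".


facets=24 area=1283.687

Points on the hull: [1, 2, 3, 4, 5, 6, 8, 9, 11, 14, 15, 16, 17, 18] (14 of 20).

Per-facet area ½‖(b−a)×(c−a)‖:
  f1: (p3, p15, p5) → 170.1313
  f2: (p9, p1, p4) → 46.0706
  f3: (p16, p9, p4) → 38.9181
  f4: (p16, p9, p3) → 124.6594
  f5: (p18, p15, p5) → 11.2490
  f6: (p18, p1, p5) → 102.5702
  f7: (p18, p1, p15) → 39.8620
  f8: (p11, p3, p5) → 90.8421
  f9: (p11, p9, p3) → 27.0163
  f10: (p17, p1, p5) → 43.8313
  f11: (p17, p9, p1) → 39.5614
  f12: (p14, p3, p15) → 65.0605
  f13: (p14, p16, p3) → 59.4293
  f14: (p2, p1, p15) → 96.1758
  f15: (p2, p14, p15) → 39.6425
  f16: (p2, p14, p16) → 24.7141
  f17: (p2, p16, p4) → 41.2532
  f18: (p8, p11, p5) → 25.6565
  f19: (p8, p11, p9) → 2.8311
  f20: (p8, p17, p5) → 79.5878
  f21: (p8, p17, p9) → 34.8020
  f22: (p6, p1, p4) → 45.3487
  f23: (p6, p2, p4) → 5.2817
  f24: (p6, p2, p1) → 29.1916
Σ area = 1283.687

Euler: V−E+F = 14−36+24 = 2.


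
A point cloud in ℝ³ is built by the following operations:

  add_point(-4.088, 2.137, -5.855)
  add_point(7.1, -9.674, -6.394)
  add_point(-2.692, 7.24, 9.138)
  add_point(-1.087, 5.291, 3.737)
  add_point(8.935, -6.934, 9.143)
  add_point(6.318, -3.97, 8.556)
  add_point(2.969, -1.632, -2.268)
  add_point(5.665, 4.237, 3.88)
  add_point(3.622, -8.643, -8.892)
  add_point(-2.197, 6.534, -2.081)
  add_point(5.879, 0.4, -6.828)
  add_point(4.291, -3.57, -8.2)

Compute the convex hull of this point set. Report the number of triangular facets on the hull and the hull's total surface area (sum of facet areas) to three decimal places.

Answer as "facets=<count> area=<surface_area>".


Hull vertices (9/12): indices [0, 1, 2, 4, 7, 8, 9, 10, 11].

Area of each hull facet:
  f1: (p10, p1, p4) → 80.1234
  f2: (p8, p2, p0) → 98.3263
  f3: (p8, p2, p4) → 172.0238
  f4: (p8, p1, p4) → 27.8337
  f5: (p9, p2, p0) → 26.0904
  f6: (p9, p10, p0) → 30.7458
  f7: (p7, p2, p4) → 63.7914
  f8: (p7, p10, p4) → 72.3828
  f9: (p7, p9, p2) → 48.0295
  f10: (p7, p9, p10) → 51.0823
  f11: (p11, p10, p1) → 13.0107
  f12: (p11, p8, p1) → 11.3561
  f13: (p11, p10, p0) → 22.5024
  f14: (p11, p8, p0) → 23.7876
Σ area = 741.086

Euler characteristic 9−21+14 = 2 ✓

facets=14 area=741.086


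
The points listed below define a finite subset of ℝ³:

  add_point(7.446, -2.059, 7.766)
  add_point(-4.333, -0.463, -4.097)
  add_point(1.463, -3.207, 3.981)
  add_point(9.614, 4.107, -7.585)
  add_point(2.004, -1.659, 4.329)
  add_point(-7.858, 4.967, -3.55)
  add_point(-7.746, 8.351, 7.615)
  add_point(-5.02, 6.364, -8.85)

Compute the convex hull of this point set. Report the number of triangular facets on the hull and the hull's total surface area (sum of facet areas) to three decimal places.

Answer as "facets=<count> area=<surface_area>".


Extreme-point indices: [0, 1, 2, 3, 5, 6, 7] — 7 of 8 on the boundary.

Area of each hull facet:
  f1: (p0, p2, p3) → 56.7264
  f2: (p0, p6, p3) → 152.7202
  f3: (p0, p6, p2) → 52.7385
  f4: (p1, p2, p3) → 75.1641
  f5: (p1, p6, p5) → 35.9355
  f6: (p1, p6, p2) → 73.3663
  f7: (p7, p1, p5) → 19.8730
  f8: (p7, p1, p3) → 59.9918
  f9: (p7, p6, p5) → 23.7470
  f10: (p7, p6, p3) → 124.3279
Σ area = 674.591

Euler characteristic 7−15+10 = 2 ✓

facets=10 area=674.591


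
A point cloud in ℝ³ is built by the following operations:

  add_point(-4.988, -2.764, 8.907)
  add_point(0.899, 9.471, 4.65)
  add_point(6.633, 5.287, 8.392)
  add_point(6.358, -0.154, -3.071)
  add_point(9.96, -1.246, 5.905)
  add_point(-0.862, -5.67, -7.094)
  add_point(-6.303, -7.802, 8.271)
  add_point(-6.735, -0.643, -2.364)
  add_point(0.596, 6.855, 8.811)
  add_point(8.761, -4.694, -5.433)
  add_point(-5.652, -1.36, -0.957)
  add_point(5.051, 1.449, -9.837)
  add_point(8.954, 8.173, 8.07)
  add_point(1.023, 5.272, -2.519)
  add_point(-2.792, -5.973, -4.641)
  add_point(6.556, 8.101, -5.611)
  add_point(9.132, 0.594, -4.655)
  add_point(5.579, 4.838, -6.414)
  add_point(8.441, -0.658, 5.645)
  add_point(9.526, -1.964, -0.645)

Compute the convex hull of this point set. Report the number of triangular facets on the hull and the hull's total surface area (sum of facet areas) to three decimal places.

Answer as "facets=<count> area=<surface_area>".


facets=26 area=996.449

Points on the hull: [0, 1, 2, 4, 5, 6, 7, 8, 9, 11, 12, 14, 15, 16, 19] (15 of 20).

Triangle areas on the boundary:
  f1: (p15, p1, p7) → 82.7259
  f2: (p15, p11, p7) → 56.6100
  f3: (p9, p6, p4) → 105.0988
  f4: (p12, p15, p1) → 51.8209
  f5: (p12, p8, p1) → 20.4159
  f6: (p5, p11, p7) → 43.3314
  f7: (p5, p9, p11) → 36.9381
  f8: (p5, p9, p6) → 79.3582
  f9: (p16, p12, p15) → 54.7233
  f10: (p16, p15, p11) → 24.2286
  f11: (p16, p9, p11) → 17.8105
  f12: (p16, p12, p4) → 52.1802
  f13: (p0, p6, p7) → 30.4207
  f14: (p0, p1, p7) → 76.1566
  f15: (p0, p8, p1) → 23.7549
  f16: (p14, p6, p7) → 44.2745
  f17: (p14, p5, p7) → 9.3426
  f18: (p14, p5, p6) → 8.2515
  f19: (p19, p9, p4) → 7.3761
  f20: (p19, p16, p4) → 9.8507
  f21: (p19, p16, p9) → 11.7111
  f22: (p2, p12, p8) → 10.5770
  f23: (p2, p0, p8) → 33.4897
  f24: (p2, p0, p6) → 24.6208
  f25: (p2, p6, p4) → 67.9499
  f26: (p2, p12, p4) → 13.4307
Σ area = 996.449

Euler: V−E+F = 15−39+26 = 2.


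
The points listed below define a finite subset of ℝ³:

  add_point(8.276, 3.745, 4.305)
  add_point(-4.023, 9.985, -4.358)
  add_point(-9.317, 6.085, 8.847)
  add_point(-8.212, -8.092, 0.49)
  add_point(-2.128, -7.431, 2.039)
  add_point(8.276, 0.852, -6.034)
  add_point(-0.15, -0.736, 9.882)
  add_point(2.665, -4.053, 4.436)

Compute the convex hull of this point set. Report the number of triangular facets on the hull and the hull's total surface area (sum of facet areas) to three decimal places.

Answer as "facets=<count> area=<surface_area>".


Points on the hull: [0, 1, 2, 3, 4, 5, 6, 7] (8 of 8).

Triangle areas on the boundary:
  f1: (p1, p0, p2) → 114.3469
  f2: (p1, p3, p2) → 117.7810
  f3: (p5, p1, p0) → 79.7804
  f4: (p5, p1, p3) → 138.0527
  f5: (p6, p0, p2) → 60.0198
  f6: (p6, p3, p2) → 80.8863
  f7: (p7, p5, p0) → 50.4735
  f8: (p7, p6, p0) → 33.1562
  f9: (p4, p6, p3) → 29.8961
  f10: (p4, p7, p6) → 21.4114
  f11: (p4, p5, p3) → 40.2459
  f12: (p4, p7, p5) → 39.6566
Σ area = 805.707

Check V−E+F: 8 − 18 + 12 = 2.

facets=12 area=805.707


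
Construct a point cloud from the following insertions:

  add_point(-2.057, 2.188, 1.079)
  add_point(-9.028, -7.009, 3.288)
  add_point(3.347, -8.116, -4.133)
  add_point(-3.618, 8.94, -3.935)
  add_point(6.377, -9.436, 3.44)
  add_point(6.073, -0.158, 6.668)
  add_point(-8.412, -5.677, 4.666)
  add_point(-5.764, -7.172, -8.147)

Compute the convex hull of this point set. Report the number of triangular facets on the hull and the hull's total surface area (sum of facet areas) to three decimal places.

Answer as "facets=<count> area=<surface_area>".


facets=10 area=675.374

Points on the hull: [1, 2, 3, 4, 5, 6, 7] (7 of 8).

Per-facet area ½‖(b−a)×(c−a)‖:
  f1: (p7, p4, p1) → 89.4524
  f2: (p7, p3, p1) → 97.4175
  f3: (p2, p7, p4) → 28.7997
  f4: (p2, p7, p3) → 83.2865
  f5: (p2, p5, p4) → 40.2108
  f6: (p2, p5, p3) → 111.2302
  f7: (p6, p4, p1) → 15.3613
  f8: (p6, p5, p4) → 72.0400
  f9: (p6, p3, p1) → 16.9341
  f10: (p6, p5, p3) → 120.6416
Σ area = 675.374

Euler characteristic 7−15+10 = 2 ✓


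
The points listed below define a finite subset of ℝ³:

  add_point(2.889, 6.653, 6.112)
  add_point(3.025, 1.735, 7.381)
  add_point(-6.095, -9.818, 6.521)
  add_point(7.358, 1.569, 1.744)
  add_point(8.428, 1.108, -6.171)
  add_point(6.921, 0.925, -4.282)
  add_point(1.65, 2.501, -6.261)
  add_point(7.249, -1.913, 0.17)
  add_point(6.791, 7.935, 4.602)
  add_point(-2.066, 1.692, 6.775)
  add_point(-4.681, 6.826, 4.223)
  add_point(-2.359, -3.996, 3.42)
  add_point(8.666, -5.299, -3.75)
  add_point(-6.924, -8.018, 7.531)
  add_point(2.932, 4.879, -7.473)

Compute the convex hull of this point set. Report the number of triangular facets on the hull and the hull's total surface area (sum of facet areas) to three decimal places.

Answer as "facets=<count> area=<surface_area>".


facets=22 area=709.666

Points on the hull: [0, 1, 2, 3, 4, 6, 7, 8, 9, 10, 12, 13, 14] (13 of 15).

Facet areas (half cross-product norm):
  f1: (p10, p14, p8) → 70.5034
  f2: (p6, p14, p12) → 14.6762
  f3: (p6, p10, p13) → 99.5396
  f4: (p6, p10, p14) → 18.4933
  f5: (p4, p8, p12) → 43.1280
  f6: (p4, p14, p12) → 18.3512
  f7: (p4, p14, p8) → 42.4172
  f8: (p2, p1, p13) → 14.8035
  f9: (p2, p1, p12) → 103.7489
  f10: (p2, p6, p13) → 21.4929
  f11: (p2, p6, p12) → 97.7237
  f12: (p3, p8, p12) → 7.9928
  f13: (p3, p1, p8) → 22.8802
  f14: (p9, p10, p13) → 28.1813
  f15: (p9, p1, p13) → 25.0211
  f16: (p0, p10, p8) → 10.7924
  f17: (p0, p1, p8) → 10.4308
  f18: (p0, p9, p10) → 21.0233
  f19: (p0, p9, p1) → 13.0102
  f20: (p7, p1, p12) → 7.5159
  f21: (p7, p3, p12) → 5.1090
  f22: (p7, p3, p1) → 12.8309
Σ area = 709.666

Euler: V−E+F = 13−33+22 = 2.


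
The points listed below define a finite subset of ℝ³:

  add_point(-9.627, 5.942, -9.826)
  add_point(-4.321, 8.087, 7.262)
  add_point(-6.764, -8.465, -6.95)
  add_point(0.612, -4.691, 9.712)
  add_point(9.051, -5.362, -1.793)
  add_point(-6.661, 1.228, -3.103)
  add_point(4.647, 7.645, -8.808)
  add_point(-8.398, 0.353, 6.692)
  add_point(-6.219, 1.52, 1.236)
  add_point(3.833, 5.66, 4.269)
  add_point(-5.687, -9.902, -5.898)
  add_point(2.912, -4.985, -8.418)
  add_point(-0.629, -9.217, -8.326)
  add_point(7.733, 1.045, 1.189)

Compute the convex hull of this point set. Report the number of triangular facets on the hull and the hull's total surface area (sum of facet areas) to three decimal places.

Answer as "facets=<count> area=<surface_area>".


Hull vertices (12/14): indices [0, 1, 2, 3, 4, 6, 7, 9, 10, 11, 12, 13].

Per-facet area ½‖(b−a)×(c−a)‖:
  f1: (p3, p10, p4) → 107.7849
  f2: (p9, p3, p1) → 54.0005
  f3: (p7, p1, p0) → 75.2135
  f4: (p7, p3, p10) → 86.4796
  f5: (p7, p3, p1) → 47.1282
  f6: (p2, p7, p0) → 113.0901
  f7: (p2, p7, p10) → 16.9890
  f8: (p12, p10, p4) → 29.8100
  f9: (p12, p11, p4) → 22.9532
  f10: (p12, p2, p10) → 5.8039
  f11: (p12, p11, p0) → 46.0480
  f12: (p12, p2, p0) → 45.7864
  f13: (p13, p3, p4) → 44.9198
  f14: (p13, p9, p3) → 40.0864
  f15: (p6, p11, p4) → 57.6264
  f16: (p6, p13, p4) → 43.6877
  f17: (p6, p11, p0) → 88.9959
  f18: (p6, p13, p9) → 41.5370
  f19: (p6, p1, p0) → 120.4975
  f20: (p6, p9, p1) → 56.1379
Σ area = 1144.576

Check V−E+F: 12 − 30 + 20 = 2.

facets=20 area=1144.576


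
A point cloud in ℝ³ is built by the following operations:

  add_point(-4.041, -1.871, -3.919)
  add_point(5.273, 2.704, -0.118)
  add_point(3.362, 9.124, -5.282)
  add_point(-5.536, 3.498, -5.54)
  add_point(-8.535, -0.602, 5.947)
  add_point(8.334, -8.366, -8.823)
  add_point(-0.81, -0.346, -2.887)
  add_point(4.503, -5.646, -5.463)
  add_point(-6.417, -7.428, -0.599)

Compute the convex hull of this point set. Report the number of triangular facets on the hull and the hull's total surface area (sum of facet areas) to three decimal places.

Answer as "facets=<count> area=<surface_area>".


facets=8 area=607.571

Hull vertices (6/9): indices [1, 2, 3, 4, 5, 8].

Per-facet area ½‖(b−a)×(c−a)‖:
  f1: (p8, p5, p4) → 68.0174
  f2: (p1, p5, p4) → 107.3433
  f3: (p1, p2, p4) → 63.9687
  f4: (p1, p2, p5) → 58.8120
  f5: (p3, p2, p4) → 61.8563
  f6: (p3, p8, p4) → 54.6567
  f7: (p3, p2, p5) → 93.5696
  f8: (p3, p8, p5) → 99.3473
Σ area = 607.571

Euler: V−E+F = 6−12+8 = 2.


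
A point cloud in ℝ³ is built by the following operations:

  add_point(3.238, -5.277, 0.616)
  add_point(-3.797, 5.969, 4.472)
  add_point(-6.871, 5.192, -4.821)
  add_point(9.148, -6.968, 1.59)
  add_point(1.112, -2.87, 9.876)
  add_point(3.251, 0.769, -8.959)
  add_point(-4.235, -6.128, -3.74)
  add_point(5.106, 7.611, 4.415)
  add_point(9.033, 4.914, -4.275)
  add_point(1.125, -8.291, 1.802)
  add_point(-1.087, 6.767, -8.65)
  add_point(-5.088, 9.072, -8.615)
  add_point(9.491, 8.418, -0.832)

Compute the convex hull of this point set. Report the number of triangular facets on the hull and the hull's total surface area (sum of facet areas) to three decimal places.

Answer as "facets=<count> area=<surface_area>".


Extreme-point indices: [1, 2, 3, 4, 5, 6, 7, 8, 9, 10, 11, 12] — 12 of 13 on the boundary.

Per-facet area ½‖(b−a)×(c−a)‖:
  f1: (p11, p1, p2) → 24.6453
  f2: (p6, p4, p9) → 35.2799
  f3: (p6, p11, p2) → 25.3426
  f4: (p6, p11, p5) → 67.2432
  f5: (p6, p1, p2) → 57.1177
  f6: (p6, p1, p4) → 78.2202
  f7: (p3, p4, p9) → 39.4616
  f8: (p3, p6, p9) → 26.0967
  f9: (p3, p6, p5) → 75.5193
  f10: (p7, p1, p4) → 49.8450
  f11: (p7, p3, p12) → 51.9568
  f12: (p7, p3, p4) → 74.4402
  f13: (p7, p11, p12) → 55.8122
  f14: (p7, p11, p1) → 61.0974
  f15: (p10, p11, p12) → 23.8989
  f16: (p10, p11, p5) → 7.0249
  f17: (p8, p3, p12) → 30.8902
  f18: (p8, p3, p5) → 55.4389
  f19: (p8, p10, p12) → 26.7773
  f20: (p8, p10, p5) → 31.5471
Σ area = 897.656

Euler: V−E+F = 12−30+20 = 2.

facets=20 area=897.656
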